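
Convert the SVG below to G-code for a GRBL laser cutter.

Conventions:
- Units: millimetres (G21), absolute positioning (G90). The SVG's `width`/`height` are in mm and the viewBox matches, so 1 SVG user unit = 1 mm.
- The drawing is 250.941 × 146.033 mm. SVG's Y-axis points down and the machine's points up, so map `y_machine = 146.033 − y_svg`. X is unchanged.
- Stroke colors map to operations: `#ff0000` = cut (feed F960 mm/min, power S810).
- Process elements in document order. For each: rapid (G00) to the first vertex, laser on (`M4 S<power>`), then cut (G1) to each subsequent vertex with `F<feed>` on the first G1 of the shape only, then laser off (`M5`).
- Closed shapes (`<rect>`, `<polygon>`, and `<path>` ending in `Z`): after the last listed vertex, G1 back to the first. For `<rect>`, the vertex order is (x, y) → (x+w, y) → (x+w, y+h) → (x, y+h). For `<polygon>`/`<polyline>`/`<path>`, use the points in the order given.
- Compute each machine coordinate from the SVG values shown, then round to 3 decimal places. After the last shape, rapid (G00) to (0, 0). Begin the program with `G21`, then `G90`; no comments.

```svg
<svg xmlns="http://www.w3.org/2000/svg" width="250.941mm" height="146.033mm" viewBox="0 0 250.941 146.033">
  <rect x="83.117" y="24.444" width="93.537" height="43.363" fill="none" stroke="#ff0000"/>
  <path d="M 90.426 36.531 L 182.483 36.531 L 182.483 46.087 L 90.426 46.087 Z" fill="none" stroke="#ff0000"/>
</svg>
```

G21
G90
G00 X83.117 Y121.589
M4 S810
G1 X176.654 Y121.589 F960
G1 X176.654 Y78.226
G1 X83.117 Y78.226
G1 X83.117 Y121.589
M5
G00 X90.426 Y109.502
M4 S810
G1 X182.483 Y109.502 F960
G1 X182.483 Y99.946
G1 X90.426 Y99.946
G1 X90.426 Y109.502
M5
G00 X0.000 Y0.000

Since the viewBox matches the mm dimensions, user units are millimetres directly. The only transform is the Y-flip y_m = 146.033 − y_svg.

Shape 1 is a rectangle drawn with `<rect>`. Its stroke #ff0000 means cut at S810, F960. After flipping Y the toolpath is (83.117,121.589) → (176.654,121.589) → (176.654,78.226) → (83.117,78.226) → (83.117,121.589), returning to the start.

Shape 2 is a rectangle drawn with `<path>`. Its stroke #ff0000 means cut at S810, F960. After flipping Y the toolpath is (90.426,109.502) → (182.483,109.502) → (182.483,99.946) → (90.426,99.946) → (90.426,109.502), returning to the start.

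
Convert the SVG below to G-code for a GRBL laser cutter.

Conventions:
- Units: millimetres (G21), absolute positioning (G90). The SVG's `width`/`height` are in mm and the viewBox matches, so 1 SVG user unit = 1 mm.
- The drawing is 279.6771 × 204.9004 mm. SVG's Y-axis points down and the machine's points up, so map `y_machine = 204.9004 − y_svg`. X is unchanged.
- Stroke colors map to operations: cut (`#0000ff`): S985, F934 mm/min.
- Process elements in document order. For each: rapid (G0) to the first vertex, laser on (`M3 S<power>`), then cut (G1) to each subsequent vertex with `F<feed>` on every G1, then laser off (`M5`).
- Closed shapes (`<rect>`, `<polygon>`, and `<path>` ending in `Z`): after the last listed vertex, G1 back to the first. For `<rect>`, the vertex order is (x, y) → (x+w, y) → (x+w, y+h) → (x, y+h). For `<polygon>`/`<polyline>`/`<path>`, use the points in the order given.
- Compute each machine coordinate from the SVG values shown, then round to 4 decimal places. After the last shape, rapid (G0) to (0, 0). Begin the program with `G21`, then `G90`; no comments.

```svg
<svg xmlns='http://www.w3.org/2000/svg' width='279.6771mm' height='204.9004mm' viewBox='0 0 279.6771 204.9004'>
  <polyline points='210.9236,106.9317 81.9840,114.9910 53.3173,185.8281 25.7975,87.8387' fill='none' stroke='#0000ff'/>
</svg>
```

G21
G90
G0 X210.9236 Y97.9687
M3 S985
G1 X81.9840 Y89.9094 F934
G1 X53.3173 Y19.0723 F934
G1 X25.7975 Y117.0617 F934
M5
G0 X0.0000 Y0.0000

Since the viewBox matches the mm dimensions, user units are millimetres directly. The only transform is the Y-flip y_m = 204.9004 − y_svg.

Shape 1 is a open polyline drawn with `<polyline>`. Its stroke #0000ff means cut at S985, F934. After flipping Y the toolpath is (210.9236,97.9687) → (81.9840,89.9094) → (53.3173,19.0723) → (25.7975,117.0617).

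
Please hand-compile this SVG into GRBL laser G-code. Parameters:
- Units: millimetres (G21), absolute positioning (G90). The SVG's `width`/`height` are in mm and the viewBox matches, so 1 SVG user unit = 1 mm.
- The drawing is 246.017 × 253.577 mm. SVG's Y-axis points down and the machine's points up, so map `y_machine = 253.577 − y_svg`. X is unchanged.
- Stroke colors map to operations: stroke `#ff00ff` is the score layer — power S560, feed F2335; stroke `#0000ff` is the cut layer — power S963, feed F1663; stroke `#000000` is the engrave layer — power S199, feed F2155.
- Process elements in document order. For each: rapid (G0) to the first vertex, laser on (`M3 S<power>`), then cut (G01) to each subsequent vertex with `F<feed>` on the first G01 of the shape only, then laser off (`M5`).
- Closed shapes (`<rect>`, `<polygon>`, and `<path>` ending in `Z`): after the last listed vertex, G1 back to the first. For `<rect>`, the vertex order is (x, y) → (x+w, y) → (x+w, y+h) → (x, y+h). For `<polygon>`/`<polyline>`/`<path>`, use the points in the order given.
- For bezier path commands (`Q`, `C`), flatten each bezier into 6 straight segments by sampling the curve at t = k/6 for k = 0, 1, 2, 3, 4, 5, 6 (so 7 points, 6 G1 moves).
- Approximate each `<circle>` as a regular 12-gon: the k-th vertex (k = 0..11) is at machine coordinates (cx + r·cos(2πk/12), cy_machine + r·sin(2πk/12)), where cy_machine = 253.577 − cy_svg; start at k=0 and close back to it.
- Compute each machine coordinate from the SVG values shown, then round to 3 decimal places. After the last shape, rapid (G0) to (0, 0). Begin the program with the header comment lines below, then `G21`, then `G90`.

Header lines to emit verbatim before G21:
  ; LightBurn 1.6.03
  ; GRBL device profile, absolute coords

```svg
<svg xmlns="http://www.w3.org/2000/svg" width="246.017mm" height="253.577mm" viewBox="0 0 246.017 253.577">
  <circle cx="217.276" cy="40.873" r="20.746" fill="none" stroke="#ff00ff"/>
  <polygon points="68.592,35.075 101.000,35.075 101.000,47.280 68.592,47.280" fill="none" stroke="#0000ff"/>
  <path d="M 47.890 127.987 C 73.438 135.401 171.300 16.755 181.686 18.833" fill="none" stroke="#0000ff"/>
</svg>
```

viewBox `0 0 246.017 253.577` with mm width/height → 1 unit = 1 mm. Flip: y_m = 253.577 − y_svg.

**Shape 1** — `<circle>` circle, stroke `#ff00ff` → score (S560, F2335). Machine vertices: (238.022,212.704) → (235.243,223.077) → (227.649,230.671) → (217.276,233.450) → (206.903,230.671) → (199.309,223.077) → (196.530,212.704) → (199.309,202.331) → (206.903,194.737) → (217.276,191.958) → (227.649,194.737) → (235.243,202.331) → (238.022,212.704). Closed: final G1 returns to the first vertex.

**Shape 2** — `<polygon>` rectangle, stroke `#0000ff` → cut (S963, F1663). Machine vertices: (68.592,218.502) → (101.000,218.502) → (101.000,206.297) → (68.592,206.297) → (68.592,218.502). Closed: final G1 returns to the first vertex.

**Shape 3** — `<path>` cubic bezier, stroke `#0000ff` → cut (S963, F1663). Control points (SVG): P0=(47.890,127.987), P1=(73.438,135.401), P2=(171.300,16.755), P3=(181.686,18.833); sampled at t=k/6. Machine vertices: (47.890,125.590) → (65.950,131.245) → (91.625,151.056) → (120.474,178.166) → (148.059,205.721) → (169.943,226.865) → (181.686,234.744). Open path.

; LightBurn 1.6.03
; GRBL device profile, absolute coords
G21
G90
G0 X238.022 Y212.704
M3 S560
G01 X235.243 Y223.077 F2335
G01 X227.649 Y230.671
G01 X217.276 Y233.450
G01 X206.903 Y230.671
G01 X199.309 Y223.077
G01 X196.530 Y212.704
G01 X199.309 Y202.331
G01 X206.903 Y194.737
G01 X217.276 Y191.958
G01 X227.649 Y194.737
G01 X235.243 Y202.331
G01 X238.022 Y212.704
M5
G0 X68.592 Y218.502
M3 S963
G01 X101.000 Y218.502 F1663
G01 X101.000 Y206.297
G01 X68.592 Y206.297
G01 X68.592 Y218.502
M5
G0 X47.890 Y125.590
M3 S963
G01 X65.950 Y131.245 F1663
G01 X91.625 Y151.056
G01 X120.474 Y178.166
G01 X148.059 Y205.721
G01 X169.943 Y226.865
G01 X181.686 Y234.744
M5
G0 X0.000 Y0.000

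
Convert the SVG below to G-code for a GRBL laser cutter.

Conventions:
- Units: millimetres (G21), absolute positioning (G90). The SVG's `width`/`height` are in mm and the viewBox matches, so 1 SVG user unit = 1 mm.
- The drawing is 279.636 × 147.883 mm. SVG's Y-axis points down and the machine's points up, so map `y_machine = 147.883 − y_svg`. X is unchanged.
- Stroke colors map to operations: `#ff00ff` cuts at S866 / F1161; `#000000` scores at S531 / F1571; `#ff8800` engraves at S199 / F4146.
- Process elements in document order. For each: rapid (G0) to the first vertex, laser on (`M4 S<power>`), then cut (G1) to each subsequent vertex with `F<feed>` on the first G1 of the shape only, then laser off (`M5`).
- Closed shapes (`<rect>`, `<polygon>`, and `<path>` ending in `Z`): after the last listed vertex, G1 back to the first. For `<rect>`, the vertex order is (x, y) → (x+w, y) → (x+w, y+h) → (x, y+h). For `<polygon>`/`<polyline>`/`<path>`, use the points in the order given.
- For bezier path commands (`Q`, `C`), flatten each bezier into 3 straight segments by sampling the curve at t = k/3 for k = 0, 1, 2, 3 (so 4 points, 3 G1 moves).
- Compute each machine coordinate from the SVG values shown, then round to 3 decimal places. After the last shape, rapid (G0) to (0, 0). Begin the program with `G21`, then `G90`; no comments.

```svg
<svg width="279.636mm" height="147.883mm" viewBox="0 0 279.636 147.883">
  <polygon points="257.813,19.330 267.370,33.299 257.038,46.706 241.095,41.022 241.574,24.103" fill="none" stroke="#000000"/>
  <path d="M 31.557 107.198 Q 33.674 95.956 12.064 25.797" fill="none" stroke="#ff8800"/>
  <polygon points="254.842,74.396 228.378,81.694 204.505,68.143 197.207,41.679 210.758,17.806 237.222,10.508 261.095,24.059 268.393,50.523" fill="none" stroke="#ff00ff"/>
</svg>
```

G21
G90
G0 X257.813 Y128.553
M4 S531
G1 X267.370 Y114.584 F1571
G1 X257.038 Y101.177
G1 X241.095 Y106.861
G1 X241.574 Y123.780
G1 X257.813 Y128.553
M5
G0 X31.557 Y40.685
M4 S199
G1 X30.332 Y54.726 F4146
G1 X23.834 Y81.860
G1 X12.064 Y122.086
M5
G0 X254.842 Y73.487
M4 S866
G1 X228.378 Y66.189 F1161
G1 X204.505 Y79.740
G1 X197.207 Y106.204
G1 X210.758 Y130.077
G1 X237.222 Y137.375
G1 X261.095 Y123.824
G1 X268.393 Y97.360
G1 X254.842 Y73.487
M5
G0 X0.000 Y0.000

viewBox `0 0 279.636 147.883` with mm width/height → 1 unit = 1 mm. Flip: y_m = 147.883 − y_svg.

**Shape 1** — `<polygon>` regular polygon, stroke `#000000` → score (S531, F1571). Machine vertices: (257.813,128.553) → (267.370,114.584) → (257.038,101.177) → (241.095,106.861) → (241.574,123.780) → (257.813,128.553). Closed: final G1 returns to the first vertex.

**Shape 2** — `<path>` quadratic bezier, stroke `#ff8800` → engrave (S199, F4146). Control points (SVG): P0=(31.557,107.198), P1=(33.674,95.956), P2=(12.064,25.797); sampled at t=k/3. Machine vertices: (31.557,40.685) → (30.332,54.726) → (23.834,81.860) → (12.064,122.086). Open path.

**Shape 3** — `<polygon>` regular polygon, stroke `#ff00ff` → cut (S866, F1161). Machine vertices: (254.842,73.487) → (228.378,66.189) → (204.505,79.740) → (197.207,106.204) → (210.758,130.077) → (237.222,137.375) → (261.095,123.824) → (268.393,97.360) → (254.842,73.487). Closed: final G1 returns to the first vertex.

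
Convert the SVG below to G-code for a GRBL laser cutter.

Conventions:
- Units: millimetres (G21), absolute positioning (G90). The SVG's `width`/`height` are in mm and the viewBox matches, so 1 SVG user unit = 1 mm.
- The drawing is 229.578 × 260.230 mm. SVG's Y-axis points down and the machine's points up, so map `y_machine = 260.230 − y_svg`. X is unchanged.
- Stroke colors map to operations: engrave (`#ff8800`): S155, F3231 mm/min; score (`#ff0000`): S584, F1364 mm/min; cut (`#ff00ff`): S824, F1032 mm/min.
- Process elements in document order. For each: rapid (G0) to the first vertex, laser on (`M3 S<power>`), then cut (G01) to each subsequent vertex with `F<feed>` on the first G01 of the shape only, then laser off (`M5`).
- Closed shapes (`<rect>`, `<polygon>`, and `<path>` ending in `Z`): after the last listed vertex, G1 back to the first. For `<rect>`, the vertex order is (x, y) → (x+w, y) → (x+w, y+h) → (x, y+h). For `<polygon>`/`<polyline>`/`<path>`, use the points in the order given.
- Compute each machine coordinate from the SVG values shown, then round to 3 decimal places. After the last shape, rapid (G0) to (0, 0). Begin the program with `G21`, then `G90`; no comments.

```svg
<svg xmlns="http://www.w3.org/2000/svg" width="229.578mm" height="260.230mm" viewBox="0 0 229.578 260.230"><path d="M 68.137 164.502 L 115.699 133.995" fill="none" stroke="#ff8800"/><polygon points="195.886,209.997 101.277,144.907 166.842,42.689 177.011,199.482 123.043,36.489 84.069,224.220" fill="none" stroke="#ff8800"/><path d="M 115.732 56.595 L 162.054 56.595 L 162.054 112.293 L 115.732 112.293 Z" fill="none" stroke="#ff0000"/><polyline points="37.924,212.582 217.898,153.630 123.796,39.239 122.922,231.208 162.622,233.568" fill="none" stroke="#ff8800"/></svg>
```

G21
G90
G0 X68.137 Y95.728
M3 S155
G01 X115.699 Y126.235 F3231
M5
G0 X195.886 Y50.233
M3 S155
G01 X101.277 Y115.323 F3231
G01 X166.842 Y217.541
G01 X177.011 Y60.748
G01 X123.043 Y223.741
G01 X84.069 Y36.010
G01 X195.886 Y50.233
M5
G0 X115.732 Y203.635
M3 S584
G01 X162.054 Y203.635 F1364
G01 X162.054 Y147.937
G01 X115.732 Y147.937
G01 X115.732 Y203.635
M5
G0 X37.924 Y47.648
M3 S155
G01 X217.898 Y106.600 F3231
G01 X123.796 Y220.991
G01 X122.922 Y29.022
G01 X162.622 Y26.662
M5
G0 X0.000 Y0.000

Since the viewBox matches the mm dimensions, user units are millimetres directly. The only transform is the Y-flip y_m = 260.230 − y_svg.

Shape 1 is a line segment drawn with `<path>`. Its stroke #ff8800 means engrave at S155, F3231. After flipping Y the toolpath is (68.137,95.728) → (115.699,126.235).

Shape 2 is a closed polygon drawn with `<polygon>`. Its stroke #ff8800 means engrave at S155, F3231. After flipping Y the toolpath is (195.886,50.233) → (101.277,115.323) → (166.842,217.541) → (177.011,60.748) → (123.043,223.741) → (84.069,36.010) → (195.886,50.233), returning to the start.

Shape 3 is a rectangle drawn with `<path>`. Its stroke #ff0000 means score at S584, F1364. After flipping Y the toolpath is (115.732,203.635) → (162.054,203.635) → (162.054,147.937) → (115.732,147.937) → (115.732,203.635), returning to the start.

Shape 4 is a open polyline drawn with `<polyline>`. Its stroke #ff8800 means engrave at S155, F3231. After flipping Y the toolpath is (37.924,47.648) → (217.898,106.600) → (123.796,220.991) → (122.922,29.022) → (162.622,26.662).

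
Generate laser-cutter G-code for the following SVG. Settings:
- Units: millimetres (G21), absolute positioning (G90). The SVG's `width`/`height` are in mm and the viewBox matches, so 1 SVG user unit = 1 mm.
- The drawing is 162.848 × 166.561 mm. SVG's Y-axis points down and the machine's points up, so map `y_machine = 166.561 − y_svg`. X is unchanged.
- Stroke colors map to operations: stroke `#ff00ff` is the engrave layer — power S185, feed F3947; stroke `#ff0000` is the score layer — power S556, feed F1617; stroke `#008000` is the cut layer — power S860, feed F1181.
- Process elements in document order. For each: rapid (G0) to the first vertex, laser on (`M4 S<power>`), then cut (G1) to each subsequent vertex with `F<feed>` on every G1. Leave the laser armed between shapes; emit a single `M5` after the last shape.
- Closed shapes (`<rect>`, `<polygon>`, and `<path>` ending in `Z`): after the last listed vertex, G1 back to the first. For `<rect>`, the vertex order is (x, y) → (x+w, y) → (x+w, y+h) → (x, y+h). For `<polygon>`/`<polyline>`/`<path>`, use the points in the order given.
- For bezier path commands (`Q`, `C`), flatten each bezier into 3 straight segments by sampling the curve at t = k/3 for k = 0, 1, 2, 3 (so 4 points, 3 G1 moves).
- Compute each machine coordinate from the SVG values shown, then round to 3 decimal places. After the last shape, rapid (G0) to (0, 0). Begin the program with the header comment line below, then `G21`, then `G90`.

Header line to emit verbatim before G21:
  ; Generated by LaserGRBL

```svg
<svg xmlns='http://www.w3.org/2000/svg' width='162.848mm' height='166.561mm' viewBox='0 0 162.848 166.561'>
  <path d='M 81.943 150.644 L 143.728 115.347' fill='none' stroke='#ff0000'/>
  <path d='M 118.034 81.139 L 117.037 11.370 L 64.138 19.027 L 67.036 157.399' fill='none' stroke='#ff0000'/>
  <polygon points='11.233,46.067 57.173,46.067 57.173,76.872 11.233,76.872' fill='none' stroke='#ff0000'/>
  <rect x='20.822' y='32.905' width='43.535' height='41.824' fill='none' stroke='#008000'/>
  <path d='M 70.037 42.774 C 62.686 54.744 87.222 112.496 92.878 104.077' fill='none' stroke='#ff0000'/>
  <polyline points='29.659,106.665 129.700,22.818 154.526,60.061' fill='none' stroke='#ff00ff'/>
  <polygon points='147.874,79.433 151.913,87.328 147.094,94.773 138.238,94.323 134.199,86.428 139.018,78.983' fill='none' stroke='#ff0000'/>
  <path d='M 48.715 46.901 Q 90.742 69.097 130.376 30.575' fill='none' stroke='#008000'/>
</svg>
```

; Generated by LaserGRBL
G21
G90
G0 X81.943 Y15.917
M4 S556
G1 X143.728 Y51.214 F1617
G0 X118.034 Y85.422
M4 S556
G1 X117.037 Y155.191 F1617
G1 X64.138 Y147.534 F1617
G1 X67.036 Y9.162 F1617
G0 X11.233 Y120.494
M4 S556
G1 X57.173 Y120.494 F1617
G1 X57.173 Y89.689 F1617
G1 X11.233 Y89.689 F1617
G1 X11.233 Y120.494 F1617
G0 X20.822 Y133.656
M4 S860
G1 X64.357 Y133.656 F1181
G1 X64.357 Y91.832 F1181
G1 X20.822 Y91.832 F1181
G1 X20.822 Y133.656 F1181
G0 X70.037 Y123.787
M4 S556
G1 X71.435 Y100.703 F1617
G1 X82.809 Y71.976 F1617
G1 X92.878 Y62.484 F1617
G0 X29.659 Y59.896
M4 S185
G1 X129.700 Y143.743 F3947
G1 X154.526 Y106.500 F3947
G0 X147.874 Y87.128
M4 S556
G1 X151.913 Y79.233 F1617
G1 X147.094 Y71.788 F1617
G1 X138.238 Y72.238 F1617
G1 X134.199 Y80.133 F1617
G1 X139.018 Y87.578 F1617
G1 X147.874 Y87.128 F1617
G0 X48.715 Y119.660
M4 S860
G1 X76.467 Y111.609 F1181
G1 X103.687 Y117.051 F1181
G1 X130.376 Y135.986 F1181
M5
G0 X0.000 Y0.000

1 u = 1 mm; y_m = 166.561 − y.

[1] `<path>` line segment, #ff0000→score S556 F1617: (81.943,15.917) → (143.728,51.214)

[2] `<path>` open polyline, #ff0000→score S556 F1617: (118.034,85.422) → (117.037,155.191) → (64.138,147.534) → (67.036,9.162)

[3] `<polygon>` rectangle, #ff0000→score S556 F1617: (11.233,120.494) → (57.173,120.494) → (57.173,89.689) → (11.233,89.689) → (11.233,120.494) (closed)

[4] `<rect>` rectangle, #008000→cut S860 F1181: (20.822,133.656) → (64.357,133.656) → (64.357,91.832) → (20.822,91.832) → (20.822,133.656) (closed)

[5] `<path>` cubic bezier, #ff0000→score S556 F1617: (70.037,123.787) → (71.435,100.703) → (82.809,71.976) → (92.878,62.484)

[6] `<polyline>` open polyline, #ff00ff→engrave S185 F3947: (29.659,59.896) → (129.700,143.743) → (154.526,106.500)

[7] `<polygon>` regular polygon, #ff0000→score S556 F1617: (147.874,87.128) → (151.913,79.233) → (147.094,71.788) → (138.238,72.238) → (134.199,80.133) → (139.018,87.578) → (147.874,87.128) (closed)

[8] `<path>` quadratic bezier, #008000→cut S860 F1181: (48.715,119.660) → (76.467,111.609) → (103.687,117.051) → (130.376,135.986)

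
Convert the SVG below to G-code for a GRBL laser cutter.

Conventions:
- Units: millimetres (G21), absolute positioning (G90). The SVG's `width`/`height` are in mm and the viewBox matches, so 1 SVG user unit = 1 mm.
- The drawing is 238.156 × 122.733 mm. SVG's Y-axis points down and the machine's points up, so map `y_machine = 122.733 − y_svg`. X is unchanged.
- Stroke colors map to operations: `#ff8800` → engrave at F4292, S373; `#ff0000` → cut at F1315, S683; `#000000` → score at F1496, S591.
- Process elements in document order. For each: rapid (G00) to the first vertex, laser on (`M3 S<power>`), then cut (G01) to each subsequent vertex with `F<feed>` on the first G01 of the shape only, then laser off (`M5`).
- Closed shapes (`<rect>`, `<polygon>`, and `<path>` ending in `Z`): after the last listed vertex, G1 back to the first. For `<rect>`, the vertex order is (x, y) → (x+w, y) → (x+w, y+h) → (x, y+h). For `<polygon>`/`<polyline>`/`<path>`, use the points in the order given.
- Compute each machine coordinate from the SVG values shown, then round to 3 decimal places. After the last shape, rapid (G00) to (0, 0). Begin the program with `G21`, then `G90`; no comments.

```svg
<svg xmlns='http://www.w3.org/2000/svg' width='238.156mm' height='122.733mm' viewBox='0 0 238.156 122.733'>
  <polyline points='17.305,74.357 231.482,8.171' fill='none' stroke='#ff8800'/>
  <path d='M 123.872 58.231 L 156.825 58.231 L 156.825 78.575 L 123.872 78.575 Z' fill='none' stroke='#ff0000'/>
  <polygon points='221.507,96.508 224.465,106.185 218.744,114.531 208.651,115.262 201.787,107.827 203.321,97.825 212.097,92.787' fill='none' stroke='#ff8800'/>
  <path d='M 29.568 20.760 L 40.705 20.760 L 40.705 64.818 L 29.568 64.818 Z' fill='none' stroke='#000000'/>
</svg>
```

Since the viewBox matches the mm dimensions, user units are millimetres directly. The only transform is the Y-flip y_m = 122.733 − y_svg.

Shape 1 is a line segment drawn with `<polyline>`. Its stroke #ff8800 means engrave at S373, F4292. After flipping Y the toolpath is (17.305,48.376) → (231.482,114.562).

Shape 2 is a rectangle drawn with `<path>`. Its stroke #ff0000 means cut at S683, F1315. After flipping Y the toolpath is (123.872,64.502) → (156.825,64.502) → (156.825,44.158) → (123.872,44.158) → (123.872,64.502), returning to the start.

Shape 3 is a regular polygon drawn with `<polygon>`. Its stroke #ff8800 means engrave at S373, F4292. After flipping Y the toolpath is (221.507,26.225) → (224.465,16.548) → (218.744,8.202) → (208.651,7.471) → (201.787,14.906) → (203.321,24.908) → (212.097,29.946) → (221.507,26.225), returning to the start.

Shape 4 is a rectangle drawn with `<path>`. Its stroke #000000 means score at S591, F1496. After flipping Y the toolpath is (29.568,101.973) → (40.705,101.973) → (40.705,57.915) → (29.568,57.915) → (29.568,101.973), returning to the start.

G21
G90
G00 X17.305 Y48.376
M3 S373
G01 X231.482 Y114.562 F4292
M5
G00 X123.872 Y64.502
M3 S683
G01 X156.825 Y64.502 F1315
G01 X156.825 Y44.158
G01 X123.872 Y44.158
G01 X123.872 Y64.502
M5
G00 X221.507 Y26.225
M3 S373
G01 X224.465 Y16.548 F4292
G01 X218.744 Y8.202
G01 X208.651 Y7.471
G01 X201.787 Y14.906
G01 X203.321 Y24.908
G01 X212.097 Y29.946
G01 X221.507 Y26.225
M5
G00 X29.568 Y101.973
M3 S591
G01 X40.705 Y101.973 F1496
G01 X40.705 Y57.915
G01 X29.568 Y57.915
G01 X29.568 Y101.973
M5
G00 X0.000 Y0.000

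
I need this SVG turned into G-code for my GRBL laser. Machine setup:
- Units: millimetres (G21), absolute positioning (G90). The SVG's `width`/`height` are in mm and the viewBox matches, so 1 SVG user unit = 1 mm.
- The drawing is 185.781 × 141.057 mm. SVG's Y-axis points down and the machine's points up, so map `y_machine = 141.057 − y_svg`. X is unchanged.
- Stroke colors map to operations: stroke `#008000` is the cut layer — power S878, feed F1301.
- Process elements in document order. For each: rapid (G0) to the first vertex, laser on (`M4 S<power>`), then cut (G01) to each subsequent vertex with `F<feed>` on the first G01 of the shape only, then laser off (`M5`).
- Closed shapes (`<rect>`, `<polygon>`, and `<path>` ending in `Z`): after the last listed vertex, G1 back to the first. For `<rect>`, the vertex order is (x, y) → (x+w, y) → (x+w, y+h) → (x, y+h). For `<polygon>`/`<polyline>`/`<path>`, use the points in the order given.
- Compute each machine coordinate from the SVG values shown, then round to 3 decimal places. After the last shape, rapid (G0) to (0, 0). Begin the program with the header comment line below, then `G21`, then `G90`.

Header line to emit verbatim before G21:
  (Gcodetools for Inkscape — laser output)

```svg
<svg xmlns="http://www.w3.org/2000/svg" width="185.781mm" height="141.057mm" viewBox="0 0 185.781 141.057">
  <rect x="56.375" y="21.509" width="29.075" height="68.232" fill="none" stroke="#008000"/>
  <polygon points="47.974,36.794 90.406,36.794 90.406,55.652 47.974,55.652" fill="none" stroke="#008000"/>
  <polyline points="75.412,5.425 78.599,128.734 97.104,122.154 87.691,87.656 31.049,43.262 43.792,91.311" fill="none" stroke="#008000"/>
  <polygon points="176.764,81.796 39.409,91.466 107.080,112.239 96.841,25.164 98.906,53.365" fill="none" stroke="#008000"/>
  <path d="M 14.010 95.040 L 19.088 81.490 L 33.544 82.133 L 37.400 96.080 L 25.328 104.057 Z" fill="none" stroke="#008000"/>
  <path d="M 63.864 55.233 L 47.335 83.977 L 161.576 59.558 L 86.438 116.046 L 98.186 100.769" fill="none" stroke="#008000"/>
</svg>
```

Since the viewBox matches the mm dimensions, user units are millimetres directly. The only transform is the Y-flip y_m = 141.057 − y_svg.

Shape 1 is a rectangle drawn with `<rect>`. Its stroke #008000 means cut at S878, F1301. After flipping Y the toolpath is (56.375,119.548) → (85.450,119.548) → (85.450,51.316) → (56.375,51.316) → (56.375,119.548), returning to the start.

Shape 2 is a rectangle drawn with `<polygon>`. Its stroke #008000 means cut at S878, F1301. After flipping Y the toolpath is (47.974,104.263) → (90.406,104.263) → (90.406,85.405) → (47.974,85.405) → (47.974,104.263), returning to the start.

Shape 3 is a open polyline drawn with `<polyline>`. Its stroke #008000 means cut at S878, F1301. After flipping Y the toolpath is (75.412,135.632) → (78.599,12.323) → (97.104,18.903) → (87.691,53.401) → (31.049,97.795) → (43.792,49.746).

Shape 4 is a closed polygon drawn with `<polygon>`. Its stroke #008000 means cut at S878, F1301. After flipping Y the toolpath is (176.764,59.261) → (39.409,49.591) → (107.080,28.818) → (96.841,115.893) → (98.906,87.692) → (176.764,59.261), returning to the start.

Shape 5 is a regular polygon drawn with `<path>`. Its stroke #008000 means cut at S878, F1301. After flipping Y the toolpath is (14.010,46.017) → (19.088,59.567) → (33.544,58.924) → (37.400,44.977) → (25.328,37.000) → (14.010,46.017), returning to the start.

Shape 6 is a open polyline drawn with `<path>`. Its stroke #008000 means cut at S878, F1301. After flipping Y the toolpath is (63.864,85.824) → (47.335,57.080) → (161.576,81.499) → (86.438,25.011) → (98.186,40.288).

(Gcodetools for Inkscape — laser output)
G21
G90
G0 X56.375 Y119.548
M4 S878
G01 X85.450 Y119.548 F1301
G01 X85.450 Y51.316
G01 X56.375 Y51.316
G01 X56.375 Y119.548
M5
G0 X47.974 Y104.263
M4 S878
G01 X90.406 Y104.263 F1301
G01 X90.406 Y85.405
G01 X47.974 Y85.405
G01 X47.974 Y104.263
M5
G0 X75.412 Y135.632
M4 S878
G01 X78.599 Y12.323 F1301
G01 X97.104 Y18.903
G01 X87.691 Y53.401
G01 X31.049 Y97.795
G01 X43.792 Y49.746
M5
G0 X176.764 Y59.261
M4 S878
G01 X39.409 Y49.591 F1301
G01 X107.080 Y28.818
G01 X96.841 Y115.893
G01 X98.906 Y87.692
G01 X176.764 Y59.261
M5
G0 X14.010 Y46.017
M4 S878
G01 X19.088 Y59.567 F1301
G01 X33.544 Y58.924
G01 X37.400 Y44.977
G01 X25.328 Y37.000
G01 X14.010 Y46.017
M5
G0 X63.864 Y85.824
M4 S878
G01 X47.335 Y57.080 F1301
G01 X161.576 Y81.499
G01 X86.438 Y25.011
G01 X98.186 Y40.288
M5
G0 X0.000 Y0.000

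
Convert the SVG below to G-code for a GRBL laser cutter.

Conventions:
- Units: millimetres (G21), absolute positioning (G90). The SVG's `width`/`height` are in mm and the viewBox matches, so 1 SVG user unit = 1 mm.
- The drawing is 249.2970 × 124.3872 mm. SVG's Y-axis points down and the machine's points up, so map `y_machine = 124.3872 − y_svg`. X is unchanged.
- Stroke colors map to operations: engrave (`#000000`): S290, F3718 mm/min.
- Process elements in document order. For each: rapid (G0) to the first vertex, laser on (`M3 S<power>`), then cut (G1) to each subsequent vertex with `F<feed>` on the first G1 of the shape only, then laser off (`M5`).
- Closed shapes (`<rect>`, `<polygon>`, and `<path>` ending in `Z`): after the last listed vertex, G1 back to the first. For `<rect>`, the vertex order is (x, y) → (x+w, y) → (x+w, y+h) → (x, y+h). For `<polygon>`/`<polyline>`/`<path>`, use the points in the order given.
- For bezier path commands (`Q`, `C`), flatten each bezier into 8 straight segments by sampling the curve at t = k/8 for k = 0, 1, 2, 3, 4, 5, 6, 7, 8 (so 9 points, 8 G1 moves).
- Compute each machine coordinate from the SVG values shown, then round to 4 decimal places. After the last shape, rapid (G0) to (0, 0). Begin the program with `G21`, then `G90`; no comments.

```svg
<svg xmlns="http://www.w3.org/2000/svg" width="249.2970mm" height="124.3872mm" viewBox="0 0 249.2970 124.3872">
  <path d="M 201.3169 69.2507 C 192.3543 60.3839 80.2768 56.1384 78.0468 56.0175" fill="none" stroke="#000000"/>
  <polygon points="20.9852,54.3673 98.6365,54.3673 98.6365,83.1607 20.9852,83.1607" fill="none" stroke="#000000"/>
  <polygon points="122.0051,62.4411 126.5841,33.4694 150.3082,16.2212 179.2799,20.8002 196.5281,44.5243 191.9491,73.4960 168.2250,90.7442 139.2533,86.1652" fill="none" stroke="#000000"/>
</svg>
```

viewBox `0 0 249.2970 124.3872` with mm width/height → 1 unit = 1 mm. Flip: y_m = 124.3872 − y_svg.

**Shape 1** — `<path>` cubic bezier, stroke `#000000` → engrave (S290, F3718). Control points (SVG): P0=(201.3169,69.2507), P1=(192.3543,60.3839), P2=(80.2768,56.1384), P3=(78.0468,56.0175); sampled at t=k/8. Machine vertices: (201.3169,55.1365) → (193.5384,58.2459) → (178.5884,60.9279) → (158.9628,63.1882) → (137.1571,65.0328) → (115.6670,66.4674) → (96.9882,67.4979) → (83.6162,68.1301) → (78.0468,68.3697). Open path.

**Shape 2** — `<polygon>` rectangle, stroke `#000000` → engrave (S290, F3718). Machine vertices: (20.9852,70.0199) → (98.6365,70.0199) → (98.6365,41.2265) → (20.9852,41.2265) → (20.9852,70.0199). Closed: final G1 returns to the first vertex.

**Shape 3** — `<polygon>` regular polygon, stroke `#000000` → engrave (S290, F3718). Machine vertices: (122.0051,61.9461) → (126.5841,90.9178) → (150.3082,108.1660) → (179.2799,103.5870) → (196.5281,79.8629) → (191.9491,50.8912) → (168.2250,33.6430) → (139.2533,38.2220) → (122.0051,61.9461). Closed: final G1 returns to the first vertex.

G21
G90
G0 X201.3169 Y55.1365
M3 S290
G1 X193.5384 Y58.2459 F3718
G1 X178.5884 Y60.9279
G1 X158.9628 Y63.1882
G1 X137.1571 Y65.0328
G1 X115.6670 Y66.4674
G1 X96.9882 Y67.4979
G1 X83.6162 Y68.1301
G1 X78.0468 Y68.3697
M5
G0 X20.9852 Y70.0199
M3 S290
G1 X98.6365 Y70.0199 F3718
G1 X98.6365 Y41.2265
G1 X20.9852 Y41.2265
G1 X20.9852 Y70.0199
M5
G0 X122.0051 Y61.9461
M3 S290
G1 X126.5841 Y90.9178 F3718
G1 X150.3082 Y108.1660
G1 X179.2799 Y103.5870
G1 X196.5281 Y79.8629
G1 X191.9491 Y50.8912
G1 X168.2250 Y33.6430
G1 X139.2533 Y38.2220
G1 X122.0051 Y61.9461
M5
G0 X0.0000 Y0.0000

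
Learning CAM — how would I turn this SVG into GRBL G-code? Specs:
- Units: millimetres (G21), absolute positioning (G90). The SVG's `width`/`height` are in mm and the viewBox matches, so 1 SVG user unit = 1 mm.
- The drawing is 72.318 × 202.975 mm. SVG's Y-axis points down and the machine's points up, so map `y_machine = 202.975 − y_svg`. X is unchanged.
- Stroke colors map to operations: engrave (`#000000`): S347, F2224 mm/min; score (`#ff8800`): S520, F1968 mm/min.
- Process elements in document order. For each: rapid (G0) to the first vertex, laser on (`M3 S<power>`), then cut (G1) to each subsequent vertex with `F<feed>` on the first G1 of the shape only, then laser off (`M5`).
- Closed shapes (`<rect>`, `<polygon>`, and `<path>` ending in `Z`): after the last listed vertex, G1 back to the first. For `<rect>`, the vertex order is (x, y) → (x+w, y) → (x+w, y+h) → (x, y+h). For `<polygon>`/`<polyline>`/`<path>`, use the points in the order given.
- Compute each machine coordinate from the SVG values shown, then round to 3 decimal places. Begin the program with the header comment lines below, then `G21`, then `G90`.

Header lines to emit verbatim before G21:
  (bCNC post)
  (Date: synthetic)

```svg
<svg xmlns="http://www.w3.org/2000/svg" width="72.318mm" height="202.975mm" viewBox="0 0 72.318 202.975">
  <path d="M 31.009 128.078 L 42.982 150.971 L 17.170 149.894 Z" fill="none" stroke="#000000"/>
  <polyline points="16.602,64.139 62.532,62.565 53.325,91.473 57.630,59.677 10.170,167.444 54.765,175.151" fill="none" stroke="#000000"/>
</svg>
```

viewBox `0 0 72.318 202.975` with mm width/height → 1 unit = 1 mm. Flip: y_m = 202.975 − y_svg.

**Shape 1** — `<path>` regular polygon, stroke `#000000` → engrave (S347, F2224). Machine vertices: (31.009,74.897) → (42.982,52.004) → (17.170,53.081) → (31.009,74.897). Closed: final G1 returns to the first vertex.

**Shape 2** — `<polyline>` open polyline, stroke `#000000` → engrave (S347, F2224). Machine vertices: (16.602,138.836) → (62.532,140.410) → (53.325,111.502) → (57.630,143.298) → (10.170,35.531) → (54.765,27.824). Open path.

(bCNC post)
(Date: synthetic)
G21
G90
G0 X31.009 Y74.897
M3 S347
G1 X42.982 Y52.004 F2224
G1 X17.170 Y53.081
G1 X31.009 Y74.897
M5
G0 X16.602 Y138.836
M3 S347
G1 X62.532 Y140.410 F2224
G1 X53.325 Y111.502
G1 X57.630 Y143.298
G1 X10.170 Y35.531
G1 X54.765 Y27.824
M5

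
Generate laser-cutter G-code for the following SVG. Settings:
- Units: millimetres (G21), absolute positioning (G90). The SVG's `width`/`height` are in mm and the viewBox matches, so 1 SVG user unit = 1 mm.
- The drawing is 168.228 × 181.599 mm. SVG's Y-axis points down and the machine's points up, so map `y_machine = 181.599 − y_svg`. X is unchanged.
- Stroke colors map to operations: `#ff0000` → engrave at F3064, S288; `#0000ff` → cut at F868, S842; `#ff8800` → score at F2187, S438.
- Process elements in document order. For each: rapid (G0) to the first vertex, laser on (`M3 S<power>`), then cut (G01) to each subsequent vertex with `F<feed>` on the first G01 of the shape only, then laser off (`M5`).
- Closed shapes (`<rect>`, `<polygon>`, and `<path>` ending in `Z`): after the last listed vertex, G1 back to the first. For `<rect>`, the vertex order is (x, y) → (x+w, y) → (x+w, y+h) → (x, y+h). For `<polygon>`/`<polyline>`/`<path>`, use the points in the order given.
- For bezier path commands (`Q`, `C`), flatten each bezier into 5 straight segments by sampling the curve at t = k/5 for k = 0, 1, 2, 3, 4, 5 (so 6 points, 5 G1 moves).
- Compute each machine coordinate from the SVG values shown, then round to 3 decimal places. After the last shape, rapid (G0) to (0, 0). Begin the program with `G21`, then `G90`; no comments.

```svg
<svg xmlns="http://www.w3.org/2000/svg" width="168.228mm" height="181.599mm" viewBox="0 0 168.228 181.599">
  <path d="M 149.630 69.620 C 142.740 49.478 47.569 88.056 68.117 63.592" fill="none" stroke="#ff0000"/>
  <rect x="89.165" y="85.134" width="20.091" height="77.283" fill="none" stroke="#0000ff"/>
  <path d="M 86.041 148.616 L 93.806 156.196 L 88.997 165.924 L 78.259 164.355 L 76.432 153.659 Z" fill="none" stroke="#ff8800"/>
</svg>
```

G21
G90
G0 X149.630 Y111.979
M3 S288
G01 X136.534 Y117.992 F3064
G01 X112.043 Y115.757
G01 X85.949 Y111.118
G01 X68.042 Y109.920
G01 X68.117 Y118.007
M5
G0 X89.165 Y96.465
M3 S842
G01 X109.256 Y96.465 F868
G01 X109.256 Y19.182
G01 X89.165 Y19.182
G01 X89.165 Y96.465
M5
G0 X86.041 Y32.983
M3 S438
G01 X93.806 Y25.403 F2187
G01 X88.997 Y15.675
G01 X78.259 Y17.244
G01 X76.432 Y27.940
G01 X86.041 Y32.983
M5
G0 X0.000 Y0.000

viewBox `0 0 168.228 181.599` with mm width/height → 1 unit = 1 mm. Flip: y_m = 181.599 − y_svg.

**Shape 1** — `<path>` cubic bezier, stroke `#ff0000` → engrave (S288, F3064). Control points (SVG): P0=(149.630,69.620), P1=(142.740,49.478), P2=(47.569,88.056), P3=(68.117,63.592); sampled at t=k/5. Machine vertices: (149.630,111.979) → (136.534,117.992) → (112.043,115.757) → (85.949,111.118) → (68.042,109.920) → (68.117,118.007). Open path.

**Shape 2** — `<rect>` rectangle, stroke `#0000ff` → cut (S842, F868). Machine vertices: (89.165,96.465) → (109.256,96.465) → (109.256,19.182) → (89.165,19.182) → (89.165,96.465). Closed: final G1 returns to the first vertex.

**Shape 3** — `<path>` regular polygon, stroke `#ff8800` → score (S438, F2187). Machine vertices: (86.041,32.983) → (93.806,25.403) → (88.997,15.675) → (78.259,17.244) → (76.432,27.940) → (86.041,32.983). Closed: final G1 returns to the first vertex.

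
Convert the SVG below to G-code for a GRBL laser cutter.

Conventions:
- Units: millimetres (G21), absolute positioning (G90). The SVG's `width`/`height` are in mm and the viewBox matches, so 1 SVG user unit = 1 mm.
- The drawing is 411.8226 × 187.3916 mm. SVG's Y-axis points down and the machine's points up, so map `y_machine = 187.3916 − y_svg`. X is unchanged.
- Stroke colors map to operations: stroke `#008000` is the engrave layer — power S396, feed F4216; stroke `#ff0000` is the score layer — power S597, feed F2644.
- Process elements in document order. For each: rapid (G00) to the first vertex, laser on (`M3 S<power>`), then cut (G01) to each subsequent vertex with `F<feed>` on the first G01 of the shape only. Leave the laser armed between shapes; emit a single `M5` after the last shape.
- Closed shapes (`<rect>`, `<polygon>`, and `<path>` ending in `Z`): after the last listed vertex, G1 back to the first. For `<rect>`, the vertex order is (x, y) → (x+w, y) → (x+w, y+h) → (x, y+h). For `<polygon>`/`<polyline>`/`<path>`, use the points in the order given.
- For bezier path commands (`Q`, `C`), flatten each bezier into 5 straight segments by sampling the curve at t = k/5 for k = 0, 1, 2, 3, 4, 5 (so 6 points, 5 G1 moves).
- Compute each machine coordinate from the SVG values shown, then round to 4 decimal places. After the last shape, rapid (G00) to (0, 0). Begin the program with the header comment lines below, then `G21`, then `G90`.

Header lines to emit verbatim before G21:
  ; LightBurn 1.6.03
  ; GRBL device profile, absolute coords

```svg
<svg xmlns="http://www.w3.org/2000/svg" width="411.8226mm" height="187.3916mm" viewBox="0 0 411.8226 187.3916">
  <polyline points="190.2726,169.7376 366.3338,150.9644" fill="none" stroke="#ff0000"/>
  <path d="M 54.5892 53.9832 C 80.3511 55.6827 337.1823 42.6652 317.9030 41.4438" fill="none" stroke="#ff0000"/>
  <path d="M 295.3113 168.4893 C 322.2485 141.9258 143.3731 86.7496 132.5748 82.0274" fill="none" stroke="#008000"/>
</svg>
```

1 u = 1 mm; y_m = 187.3916 − y.

[1] `<polyline>` line segment, #ff0000→score S597 F2644: (190.2726,17.6540) → (366.3338,36.4272)

[2] `<path>` cubic bezier, #ff0000→score S597 F2644: (54.5892,133.4084) → (93.7172,133.9426) → (163.9572,136.7363) → (240.9646,140.5168) → (300.3948,144.0115) → (317.9030,145.9478)

[3] `<path>` cubic bezier, #008000→engrave S396 F4216: (295.3113,18.9023) → (289.7672,37.6414) → (252.7748,59.4523) → (202.2808,80.5399) → (156.2319,97.1089) → (132.5748,105.3642)

; LightBurn 1.6.03
; GRBL device profile, absolute coords
G21
G90
G00 X190.2726 Y17.6540
M3 S597
G01 X366.3338 Y36.4272 F2644
G00 X54.5892 Y133.4084
M3 S597
G01 X93.7172 Y133.9426 F2644
G01 X163.9572 Y136.7363
G01 X240.9646 Y140.5168
G01 X300.3948 Y144.0115
G01 X317.9030 Y145.9478
G00 X295.3113 Y18.9023
M3 S396
G01 X289.7672 Y37.6414 F4216
G01 X252.7748 Y59.4523
G01 X202.2808 Y80.5399
G01 X156.2319 Y97.1089
G01 X132.5748 Y105.3642
M5
G00 X0.0000 Y0.0000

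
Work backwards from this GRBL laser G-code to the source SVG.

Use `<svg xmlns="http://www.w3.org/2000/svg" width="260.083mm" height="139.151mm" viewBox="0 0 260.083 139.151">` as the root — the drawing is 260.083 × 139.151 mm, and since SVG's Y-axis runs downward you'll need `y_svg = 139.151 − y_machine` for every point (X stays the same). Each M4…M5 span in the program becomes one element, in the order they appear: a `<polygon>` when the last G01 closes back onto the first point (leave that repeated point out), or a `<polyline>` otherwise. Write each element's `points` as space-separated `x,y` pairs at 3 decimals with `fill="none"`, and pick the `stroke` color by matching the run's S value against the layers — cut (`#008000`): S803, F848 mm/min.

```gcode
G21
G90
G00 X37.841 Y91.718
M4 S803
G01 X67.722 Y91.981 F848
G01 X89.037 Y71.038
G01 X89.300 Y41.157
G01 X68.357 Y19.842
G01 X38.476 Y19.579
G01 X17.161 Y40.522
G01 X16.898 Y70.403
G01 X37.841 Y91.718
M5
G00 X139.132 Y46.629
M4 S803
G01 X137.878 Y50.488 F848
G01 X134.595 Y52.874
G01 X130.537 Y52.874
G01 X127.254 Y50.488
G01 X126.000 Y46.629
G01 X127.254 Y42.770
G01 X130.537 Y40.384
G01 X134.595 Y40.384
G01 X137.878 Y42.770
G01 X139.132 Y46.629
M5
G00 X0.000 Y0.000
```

<svg xmlns="http://www.w3.org/2000/svg" width="260.083mm" height="139.151mm" viewBox="0 0 260.083 139.151">
  <polygon points="37.841,47.433 67.722,47.170 89.037,68.113 89.300,97.994 68.357,119.309 38.476,119.572 17.161,98.629 16.898,68.748" fill="none" stroke="#008000"/>
  <polygon points="139.132,92.522 137.878,88.663 134.595,86.277 130.537,86.277 127.254,88.663 126.000,92.522 127.254,96.381 130.537,98.767 134.595,98.767 137.878,96.381" fill="none" stroke="#008000"/>
</svg>

Each laser-on run becomes one SVG element. Flip Y back into SVG space with y_svg = 139.151 − y_machine. Every run uses S803, so all elements get stroke `#008000` (cut).

Run 1: The run returns to its start, so emit a `<polygon>` with points (Y-flipped): 37.841,47.433 67.722,47.170 89.037,68.113 89.300,97.994 68.357,119.309 38.476,119.572 17.161,98.629 16.898,68.748.

Run 2: The run returns to its start, so emit a `<polygon>` with points (Y-flipped): 139.132,92.522 137.878,88.663 134.595,86.277 130.537,86.277 127.254,88.663 126.000,92.522 127.254,96.381 130.537,98.767 134.595,98.767 137.878,96.381.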